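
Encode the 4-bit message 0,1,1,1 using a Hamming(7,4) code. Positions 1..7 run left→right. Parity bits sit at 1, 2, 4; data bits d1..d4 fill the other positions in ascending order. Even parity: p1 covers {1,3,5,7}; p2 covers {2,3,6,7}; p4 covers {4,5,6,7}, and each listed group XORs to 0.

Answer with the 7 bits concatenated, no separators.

Place data at non-parity positions: p1 p2 0 p4 1 1 1
p1 (pos 1,3,5,7): XOR of data positions = 0⊕1⊕1 = 0
p2 (pos 2,3,6,7): XOR of data positions = 0⊕1⊕1 = 0
p4 (pos 4,5,6,7): XOR of data positions = 1⊕1⊕1 = 1
Codeword: 0001111

0001111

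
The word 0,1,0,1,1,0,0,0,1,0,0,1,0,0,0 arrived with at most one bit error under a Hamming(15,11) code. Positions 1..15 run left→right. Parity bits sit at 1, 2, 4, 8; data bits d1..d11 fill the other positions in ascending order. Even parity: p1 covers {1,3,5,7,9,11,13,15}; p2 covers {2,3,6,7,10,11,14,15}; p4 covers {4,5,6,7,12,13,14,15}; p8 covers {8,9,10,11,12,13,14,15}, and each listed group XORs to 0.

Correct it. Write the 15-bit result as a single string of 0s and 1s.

010111001001000

s1 (pos 1,3,5,7,9,11,13,15): 0⊕0⊕1⊕0⊕1⊕0⊕0⊕0 = 0
s2 (pos 2,3,6,7,10,11,14,15): 1⊕0⊕0⊕0⊕0⊕0⊕0⊕0 = 1
s4 (pos 4,5,6,7,12,13,14,15): 1⊕1⊕0⊕0⊕1⊕0⊕0⊕0 = 1
s8 (pos 8,9,10,11,12,13,14,15): 0⊕1⊕0⊕0⊕1⊕0⊕0⊕0 = 0
Syndrome s8…s1 = 0110 → error at position 6.
Flip position 6: 010110001001000 → 010111001001000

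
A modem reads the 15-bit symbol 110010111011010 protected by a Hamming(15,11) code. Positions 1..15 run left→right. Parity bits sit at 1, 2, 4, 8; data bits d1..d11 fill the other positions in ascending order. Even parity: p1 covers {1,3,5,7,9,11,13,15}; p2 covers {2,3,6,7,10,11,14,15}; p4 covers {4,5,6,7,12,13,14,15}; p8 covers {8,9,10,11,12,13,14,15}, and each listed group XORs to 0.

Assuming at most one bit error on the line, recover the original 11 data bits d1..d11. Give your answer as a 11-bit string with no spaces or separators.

01010011010

s1 (pos 1,3,5,7,9,11,13,15): 1⊕0⊕1⊕1⊕1⊕1⊕0⊕0 = 1
s2 (pos 2,3,6,7,10,11,14,15): 1⊕0⊕0⊕1⊕0⊕1⊕1⊕0 = 0
s4 (pos 4,5,6,7,12,13,14,15): 0⊕1⊕0⊕1⊕1⊕0⊕1⊕0 = 0
s8 (pos 8,9,10,11,12,13,14,15): 1⊕1⊕0⊕1⊕1⊕0⊕1⊕0 = 1
Syndrome s8…s1 = 1001 → error at position 9.
Flip position 9: 110010111011010 → 110010110011010
Read data bits from positions 3,5,6,7,9,10,11,12,13,14,15: 01010011010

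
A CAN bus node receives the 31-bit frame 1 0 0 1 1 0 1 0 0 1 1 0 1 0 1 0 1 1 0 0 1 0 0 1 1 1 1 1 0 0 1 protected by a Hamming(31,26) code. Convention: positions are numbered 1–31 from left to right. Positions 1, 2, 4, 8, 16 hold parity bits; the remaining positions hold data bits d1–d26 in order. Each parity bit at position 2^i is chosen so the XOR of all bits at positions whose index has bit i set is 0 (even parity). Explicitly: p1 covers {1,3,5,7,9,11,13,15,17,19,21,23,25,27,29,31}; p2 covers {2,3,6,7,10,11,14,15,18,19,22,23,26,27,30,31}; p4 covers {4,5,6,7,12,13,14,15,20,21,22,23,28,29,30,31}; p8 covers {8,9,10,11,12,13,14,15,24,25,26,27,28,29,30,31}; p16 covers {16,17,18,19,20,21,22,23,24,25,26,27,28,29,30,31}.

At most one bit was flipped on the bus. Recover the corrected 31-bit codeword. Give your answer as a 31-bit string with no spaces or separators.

1001101001101010010010011111001

s1 (pos 1,3,5,7,9,11,13,15,17,19,21,23,25,27,29,31): 1⊕0⊕1⊕1⊕0⊕1⊕1⊕1⊕1⊕0⊕1⊕0⊕1⊕1⊕0⊕1 = 1
s2 (pos 2,3,6,7,10,11,14,15,18,19,22,23,26,27,30,31): 0⊕0⊕0⊕1⊕1⊕1⊕0⊕1⊕1⊕0⊕0⊕0⊕1⊕1⊕0⊕1 = 0
s4 (pos 4,5,6,7,12,13,14,15,20,21,22,23,28,29,30,31): 1⊕1⊕0⊕1⊕0⊕1⊕0⊕1⊕0⊕1⊕0⊕0⊕1⊕0⊕0⊕1 = 0
s8 (pos 8,9,10,11,12,13,14,15,24,25,26,27,28,29,30,31): 0⊕0⊕1⊕1⊕0⊕1⊕0⊕1⊕1⊕1⊕1⊕1⊕1⊕0⊕0⊕1 = 0
s16 (pos 16,17,18,19,20,21,22,23,24,25,26,27,28,29,30,31): 0⊕1⊕1⊕0⊕0⊕1⊕0⊕0⊕1⊕1⊕1⊕1⊕1⊕0⊕0⊕1 = 1
Syndrome s16…s1 = 10001 → error at position 17.
Flip position 17: 1001101001101010110010011111001 → 1001101001101010010010011111001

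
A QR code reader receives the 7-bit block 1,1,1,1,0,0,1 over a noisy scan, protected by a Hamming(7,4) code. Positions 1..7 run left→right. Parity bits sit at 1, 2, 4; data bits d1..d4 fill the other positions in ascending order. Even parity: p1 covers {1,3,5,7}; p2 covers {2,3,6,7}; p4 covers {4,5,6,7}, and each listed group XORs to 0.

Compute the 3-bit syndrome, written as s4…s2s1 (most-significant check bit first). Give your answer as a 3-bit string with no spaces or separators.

011

s1 (pos 1,3,5,7): 1⊕1⊕0⊕1 = 1
s2 (pos 2,3,6,7): 1⊕1⊕0⊕1 = 1
s4 (pos 4,5,6,7): 1⊕0⊕0⊕1 = 0
Syndrome s4…s1 = 011 → error at position 3.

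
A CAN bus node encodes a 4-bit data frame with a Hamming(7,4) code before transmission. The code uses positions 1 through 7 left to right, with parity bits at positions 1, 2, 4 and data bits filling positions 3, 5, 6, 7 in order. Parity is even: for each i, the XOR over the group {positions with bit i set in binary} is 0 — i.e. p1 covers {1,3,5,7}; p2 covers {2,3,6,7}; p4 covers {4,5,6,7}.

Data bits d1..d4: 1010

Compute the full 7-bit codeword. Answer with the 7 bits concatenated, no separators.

Place data at non-parity positions: p1 p2 1 p4 0 1 0
p1 (pos 1,3,5,7): XOR of data positions = 1⊕0⊕0 = 1
p2 (pos 2,3,6,7): XOR of data positions = 1⊕1⊕0 = 0
p4 (pos 4,5,6,7): XOR of data positions = 0⊕1⊕0 = 1
Codeword: 1011010

1011010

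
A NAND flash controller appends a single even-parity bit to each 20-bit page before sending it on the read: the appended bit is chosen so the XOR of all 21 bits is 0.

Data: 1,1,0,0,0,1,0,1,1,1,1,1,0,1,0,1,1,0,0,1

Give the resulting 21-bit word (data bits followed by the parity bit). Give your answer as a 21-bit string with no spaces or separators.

110001011111010110010

XOR of the 20 data bits: 1⊕1⊕0⊕0⊕0⊕1⊕0⊕1⊕1⊕1⊕1⊕1⊕0⊕1⊕0⊕1⊕1⊕0⊕0⊕1 = 0
Parity bit = 0 (so all 21 bits XOR to 0).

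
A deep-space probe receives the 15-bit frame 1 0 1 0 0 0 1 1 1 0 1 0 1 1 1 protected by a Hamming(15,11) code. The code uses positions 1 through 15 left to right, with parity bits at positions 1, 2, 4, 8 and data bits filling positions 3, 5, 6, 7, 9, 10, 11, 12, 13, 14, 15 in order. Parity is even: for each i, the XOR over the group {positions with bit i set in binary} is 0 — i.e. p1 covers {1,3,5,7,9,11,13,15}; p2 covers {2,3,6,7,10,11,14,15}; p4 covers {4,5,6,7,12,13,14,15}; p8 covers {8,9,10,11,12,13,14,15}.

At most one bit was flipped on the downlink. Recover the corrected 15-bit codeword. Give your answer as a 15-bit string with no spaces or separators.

100000111010111

s1 (pos 1,3,5,7,9,11,13,15): 1⊕1⊕0⊕1⊕1⊕1⊕1⊕1 = 1
s2 (pos 2,3,6,7,10,11,14,15): 0⊕1⊕0⊕1⊕0⊕1⊕1⊕1 = 1
s4 (pos 4,5,6,7,12,13,14,15): 0⊕0⊕0⊕1⊕0⊕1⊕1⊕1 = 0
s8 (pos 8,9,10,11,12,13,14,15): 1⊕1⊕0⊕1⊕0⊕1⊕1⊕1 = 0
Syndrome s8…s1 = 0011 → error at position 3.
Flip position 3: 101000111010111 → 100000111010111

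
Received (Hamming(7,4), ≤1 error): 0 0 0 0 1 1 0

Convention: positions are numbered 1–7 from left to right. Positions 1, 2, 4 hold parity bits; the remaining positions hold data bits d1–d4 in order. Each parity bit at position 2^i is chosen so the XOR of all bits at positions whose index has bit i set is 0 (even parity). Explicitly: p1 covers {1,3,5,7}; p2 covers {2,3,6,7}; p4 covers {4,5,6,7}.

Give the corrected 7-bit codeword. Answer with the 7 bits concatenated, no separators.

s1 (pos 1,3,5,7): 0⊕0⊕1⊕0 = 1
s2 (pos 2,3,6,7): 0⊕0⊕1⊕0 = 1
s4 (pos 4,5,6,7): 0⊕1⊕1⊕0 = 0
Syndrome s4…s1 = 011 → error at position 3.
Flip position 3: 0000110 → 0010110

0010110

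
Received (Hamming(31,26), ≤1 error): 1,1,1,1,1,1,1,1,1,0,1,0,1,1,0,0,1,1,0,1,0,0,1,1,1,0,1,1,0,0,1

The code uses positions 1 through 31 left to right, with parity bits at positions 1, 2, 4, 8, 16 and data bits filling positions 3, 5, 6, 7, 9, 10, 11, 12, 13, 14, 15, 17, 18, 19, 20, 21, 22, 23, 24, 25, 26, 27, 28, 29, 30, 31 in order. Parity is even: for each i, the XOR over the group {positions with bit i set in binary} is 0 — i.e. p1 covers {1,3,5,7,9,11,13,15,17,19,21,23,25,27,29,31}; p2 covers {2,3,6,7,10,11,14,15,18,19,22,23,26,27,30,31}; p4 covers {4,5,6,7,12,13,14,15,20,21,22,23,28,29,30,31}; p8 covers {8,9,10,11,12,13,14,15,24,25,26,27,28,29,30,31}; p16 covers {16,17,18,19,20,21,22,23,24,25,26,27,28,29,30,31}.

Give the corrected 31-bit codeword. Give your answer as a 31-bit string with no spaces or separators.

1111111110101101110100111011001

s1 (pos 1,3,5,7,9,11,13,15,17,19,21,23,25,27,29,31): 1⊕1⊕1⊕1⊕1⊕1⊕1⊕0⊕1⊕0⊕0⊕1⊕1⊕1⊕0⊕1 = 0
s2 (pos 2,3,6,7,10,11,14,15,18,19,22,23,26,27,30,31): 1⊕1⊕1⊕1⊕0⊕1⊕1⊕0⊕1⊕0⊕0⊕1⊕0⊕1⊕0⊕1 = 0
s4 (pos 4,5,6,7,12,13,14,15,20,21,22,23,28,29,30,31): 1⊕1⊕1⊕1⊕0⊕1⊕1⊕0⊕1⊕0⊕0⊕1⊕1⊕0⊕0⊕1 = 0
s8 (pos 8,9,10,11,12,13,14,15,24,25,26,27,28,29,30,31): 1⊕1⊕0⊕1⊕0⊕1⊕1⊕0⊕1⊕1⊕0⊕1⊕1⊕0⊕0⊕1 = 0
s16 (pos 16,17,18,19,20,21,22,23,24,25,26,27,28,29,30,31): 0⊕1⊕1⊕0⊕1⊕0⊕0⊕1⊕1⊕1⊕0⊕1⊕1⊕0⊕0⊕1 = 1
Syndrome s16…s1 = 10000 → error at position 16.
Flip position 16: 1111111110101100110100111011001 → 1111111110101101110100111011001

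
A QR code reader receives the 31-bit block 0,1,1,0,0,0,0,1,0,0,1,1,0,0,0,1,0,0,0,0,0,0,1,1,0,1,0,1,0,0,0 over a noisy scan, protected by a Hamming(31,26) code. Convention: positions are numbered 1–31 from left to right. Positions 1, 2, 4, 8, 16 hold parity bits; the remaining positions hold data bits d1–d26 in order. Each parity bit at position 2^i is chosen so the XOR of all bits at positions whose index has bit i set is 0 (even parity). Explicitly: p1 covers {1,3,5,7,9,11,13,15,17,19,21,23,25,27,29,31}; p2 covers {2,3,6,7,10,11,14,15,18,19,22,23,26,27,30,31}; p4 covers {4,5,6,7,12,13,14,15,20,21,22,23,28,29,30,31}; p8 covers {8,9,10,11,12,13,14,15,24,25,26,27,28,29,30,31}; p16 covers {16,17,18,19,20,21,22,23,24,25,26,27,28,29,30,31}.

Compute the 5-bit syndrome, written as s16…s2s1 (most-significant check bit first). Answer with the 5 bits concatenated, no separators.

s1 (pos 1,3,5,7,9,11,13,15,17,19,21,23,25,27,29,31): 0⊕1⊕0⊕0⊕0⊕1⊕0⊕0⊕0⊕0⊕0⊕1⊕0⊕0⊕0⊕0 = 1
s2 (pos 2,3,6,7,10,11,14,15,18,19,22,23,26,27,30,31): 1⊕1⊕0⊕0⊕0⊕1⊕0⊕0⊕0⊕0⊕0⊕1⊕1⊕0⊕0⊕0 = 1
s4 (pos 4,5,6,7,12,13,14,15,20,21,22,23,28,29,30,31): 0⊕0⊕0⊕0⊕1⊕0⊕0⊕0⊕0⊕0⊕0⊕1⊕1⊕0⊕0⊕0 = 1
s8 (pos 8,9,10,11,12,13,14,15,24,25,26,27,28,29,30,31): 1⊕0⊕0⊕1⊕1⊕0⊕0⊕0⊕1⊕0⊕1⊕0⊕1⊕0⊕0⊕0 = 0
s16 (pos 16,17,18,19,20,21,22,23,24,25,26,27,28,29,30,31): 1⊕0⊕0⊕0⊕0⊕0⊕0⊕1⊕1⊕0⊕1⊕0⊕1⊕0⊕0⊕0 = 1
Syndrome s16…s1 = 10111 → error at position 23.

10111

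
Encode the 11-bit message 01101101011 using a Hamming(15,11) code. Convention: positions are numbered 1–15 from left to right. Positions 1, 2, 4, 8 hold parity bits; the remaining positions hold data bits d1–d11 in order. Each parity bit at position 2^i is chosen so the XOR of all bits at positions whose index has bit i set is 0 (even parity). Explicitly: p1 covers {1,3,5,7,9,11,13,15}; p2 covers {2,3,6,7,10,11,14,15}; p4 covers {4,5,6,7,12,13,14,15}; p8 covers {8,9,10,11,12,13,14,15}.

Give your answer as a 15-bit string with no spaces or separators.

100111011101011

Place data at non-parity positions: p1 p2 0 p4 1 1 0 p8 1 1 0 1 0 1 1
p1 (pos 1,3,5,7,9,11,13,15): XOR of data positions = 0⊕1⊕0⊕1⊕0⊕0⊕1 = 1
p2 (pos 2,3,6,7,10,11,14,15): XOR of data positions = 0⊕1⊕0⊕1⊕0⊕1⊕1 = 0
p4 (pos 4,5,6,7,12,13,14,15): XOR of data positions = 1⊕1⊕0⊕1⊕0⊕1⊕1 = 1
p8 (pos 8,9,10,11,12,13,14,15): XOR of data positions = 1⊕1⊕0⊕1⊕0⊕1⊕1 = 1
Codeword: 100111011101011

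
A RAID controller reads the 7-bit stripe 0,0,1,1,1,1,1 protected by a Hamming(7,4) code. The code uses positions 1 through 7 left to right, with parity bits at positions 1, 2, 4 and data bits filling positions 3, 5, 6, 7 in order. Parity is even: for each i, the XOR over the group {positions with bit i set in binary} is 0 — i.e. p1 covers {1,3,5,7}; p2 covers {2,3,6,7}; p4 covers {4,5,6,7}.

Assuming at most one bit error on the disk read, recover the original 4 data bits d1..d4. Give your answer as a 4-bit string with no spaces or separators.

0111

s1 (pos 1,3,5,7): 0⊕1⊕1⊕1 = 1
s2 (pos 2,3,6,7): 0⊕1⊕1⊕1 = 1
s4 (pos 4,5,6,7): 1⊕1⊕1⊕1 = 0
Syndrome s4…s1 = 011 → error at position 3.
Flip position 3: 0011111 → 0001111
Read data bits from positions 3,5,6,7: 0111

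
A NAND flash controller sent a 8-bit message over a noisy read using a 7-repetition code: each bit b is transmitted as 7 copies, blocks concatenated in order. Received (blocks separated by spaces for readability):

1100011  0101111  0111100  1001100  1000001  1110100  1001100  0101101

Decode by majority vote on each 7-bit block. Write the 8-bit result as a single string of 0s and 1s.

11100101

Block 1 (1100011): 4 ones → 1
Block 2 (0101111): 5 ones → 1
Block 3 (0111100): 4 ones → 1
Block 4 (1001100): 3 ones → 0
Block 5 (1000001): 2 ones → 0
Block 6 (1110100): 4 ones → 1
Block 7 (1001100): 3 ones → 0
Block 8 (0101101): 4 ones → 1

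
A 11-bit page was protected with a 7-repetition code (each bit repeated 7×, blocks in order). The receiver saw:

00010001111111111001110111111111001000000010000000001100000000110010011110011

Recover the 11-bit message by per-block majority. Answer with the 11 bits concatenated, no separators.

01111000001

Block 1 (0001000): 1 one → 0
Block 2 (1111111): 7 ones → 1
Block 3 (1110011): 5 ones → 1
Block 4 (1011111): 6 ones → 1
Block 5 (1111001): 5 ones → 1
Block 6 (0000000): 0 ones → 0
Block 7 (1000000): 1 one → 0
Block 8 (0001100): 2 ones → 0
Block 9 (0000001): 1 one → 0
Block 10 (1001001): 3 ones → 0
Block 11 (1110011): 5 ones → 1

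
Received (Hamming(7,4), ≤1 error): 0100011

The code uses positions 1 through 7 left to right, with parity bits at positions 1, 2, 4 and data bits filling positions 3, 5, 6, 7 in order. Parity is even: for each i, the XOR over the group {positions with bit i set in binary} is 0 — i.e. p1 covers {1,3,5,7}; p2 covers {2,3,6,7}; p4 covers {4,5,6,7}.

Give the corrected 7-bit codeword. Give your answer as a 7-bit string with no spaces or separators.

0110011

s1 (pos 1,3,5,7): 0⊕0⊕0⊕1 = 1
s2 (pos 2,3,6,7): 1⊕0⊕1⊕1 = 1
s4 (pos 4,5,6,7): 0⊕0⊕1⊕1 = 0
Syndrome s4…s1 = 011 → error at position 3.
Flip position 3: 0100011 → 0110011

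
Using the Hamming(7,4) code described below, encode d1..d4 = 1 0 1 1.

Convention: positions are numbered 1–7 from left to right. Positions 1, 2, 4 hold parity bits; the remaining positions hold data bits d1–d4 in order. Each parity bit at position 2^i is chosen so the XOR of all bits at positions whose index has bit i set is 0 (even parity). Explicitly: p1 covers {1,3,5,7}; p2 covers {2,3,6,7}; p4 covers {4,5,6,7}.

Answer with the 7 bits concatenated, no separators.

0110011

Place data at non-parity positions: p1 p2 1 p4 0 1 1
p1 (pos 1,3,5,7): XOR of data positions = 1⊕0⊕1 = 0
p2 (pos 2,3,6,7): XOR of data positions = 1⊕1⊕1 = 1
p4 (pos 4,5,6,7): XOR of data positions = 0⊕1⊕1 = 0
Codeword: 0110011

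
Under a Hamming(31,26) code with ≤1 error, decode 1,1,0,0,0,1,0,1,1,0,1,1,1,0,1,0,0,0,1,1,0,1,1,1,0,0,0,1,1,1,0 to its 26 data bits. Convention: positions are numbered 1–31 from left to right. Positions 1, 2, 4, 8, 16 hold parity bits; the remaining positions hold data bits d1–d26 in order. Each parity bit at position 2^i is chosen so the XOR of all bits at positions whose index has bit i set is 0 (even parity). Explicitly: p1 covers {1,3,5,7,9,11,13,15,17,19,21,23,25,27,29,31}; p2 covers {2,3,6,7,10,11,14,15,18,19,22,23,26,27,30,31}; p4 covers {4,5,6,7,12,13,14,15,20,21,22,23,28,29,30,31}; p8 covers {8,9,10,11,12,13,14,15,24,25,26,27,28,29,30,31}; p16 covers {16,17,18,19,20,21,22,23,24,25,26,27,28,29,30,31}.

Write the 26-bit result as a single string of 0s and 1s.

00101011101001101110001110

s1 (pos 1,3,5,7,9,11,13,15,17,19,21,23,25,27,29,31): 1⊕0⊕0⊕0⊕1⊕1⊕1⊕1⊕0⊕1⊕0⊕1⊕0⊕0⊕1⊕0 = 0
s2 (pos 2,3,6,7,10,11,14,15,18,19,22,23,26,27,30,31): 1⊕0⊕1⊕0⊕0⊕1⊕0⊕1⊕0⊕1⊕1⊕1⊕0⊕0⊕1⊕0 = 0
s4 (pos 4,5,6,7,12,13,14,15,20,21,22,23,28,29,30,31): 0⊕0⊕1⊕0⊕1⊕1⊕0⊕1⊕1⊕0⊕1⊕1⊕1⊕1⊕1⊕0 = 0
s8 (pos 8,9,10,11,12,13,14,15,24,25,26,27,28,29,30,31): 1⊕1⊕0⊕1⊕1⊕1⊕0⊕1⊕1⊕0⊕0⊕0⊕1⊕1⊕1⊕0 = 0
s16 (pos 16,17,18,19,20,21,22,23,24,25,26,27,28,29,30,31): 0⊕0⊕0⊕1⊕1⊕0⊕1⊕1⊕1⊕0⊕0⊕0⊕1⊕1⊕1⊕0 = 0
Syndrome s16…s1 = 00000 → no error.
Read data bits from positions 3,5,6,7,9,10,11,12,13,14,15,17,18,19,20,21,22,23,24,25,26,27,28,29,30,31: 00101011101001101110001110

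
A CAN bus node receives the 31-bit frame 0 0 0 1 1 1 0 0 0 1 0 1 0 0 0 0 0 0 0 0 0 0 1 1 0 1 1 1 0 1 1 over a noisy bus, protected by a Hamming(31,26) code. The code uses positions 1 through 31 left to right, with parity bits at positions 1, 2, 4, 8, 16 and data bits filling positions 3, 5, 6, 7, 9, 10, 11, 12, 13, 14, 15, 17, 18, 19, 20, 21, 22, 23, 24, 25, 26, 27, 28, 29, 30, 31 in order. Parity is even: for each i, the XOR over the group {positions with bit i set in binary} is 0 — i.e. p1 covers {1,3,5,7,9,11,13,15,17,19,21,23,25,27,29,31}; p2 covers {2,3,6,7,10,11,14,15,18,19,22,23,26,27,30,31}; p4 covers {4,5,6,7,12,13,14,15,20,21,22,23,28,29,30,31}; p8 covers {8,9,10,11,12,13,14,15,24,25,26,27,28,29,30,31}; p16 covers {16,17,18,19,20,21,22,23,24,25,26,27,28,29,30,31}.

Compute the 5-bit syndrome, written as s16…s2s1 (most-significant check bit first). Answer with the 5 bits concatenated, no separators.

s1 (pos 1,3,5,7,9,11,13,15,17,19,21,23,25,27,29,31): 0⊕0⊕1⊕0⊕0⊕0⊕0⊕0⊕0⊕0⊕0⊕1⊕0⊕1⊕0⊕1 = 0
s2 (pos 2,3,6,7,10,11,14,15,18,19,22,23,26,27,30,31): 0⊕0⊕1⊕0⊕1⊕0⊕0⊕0⊕0⊕0⊕0⊕1⊕1⊕1⊕1⊕1 = 1
s4 (pos 4,5,6,7,12,13,14,15,20,21,22,23,28,29,30,31): 1⊕1⊕1⊕0⊕1⊕0⊕0⊕0⊕0⊕0⊕0⊕1⊕1⊕0⊕1⊕1 = 0
s8 (pos 8,9,10,11,12,13,14,15,24,25,26,27,28,29,30,31): 0⊕0⊕1⊕0⊕1⊕0⊕0⊕0⊕1⊕0⊕1⊕1⊕1⊕0⊕1⊕1 = 0
s16 (pos 16,17,18,19,20,21,22,23,24,25,26,27,28,29,30,31): 0⊕0⊕0⊕0⊕0⊕0⊕0⊕1⊕1⊕0⊕1⊕1⊕1⊕0⊕1⊕1 = 1
Syndrome s16…s1 = 10010 → error at position 18.

10010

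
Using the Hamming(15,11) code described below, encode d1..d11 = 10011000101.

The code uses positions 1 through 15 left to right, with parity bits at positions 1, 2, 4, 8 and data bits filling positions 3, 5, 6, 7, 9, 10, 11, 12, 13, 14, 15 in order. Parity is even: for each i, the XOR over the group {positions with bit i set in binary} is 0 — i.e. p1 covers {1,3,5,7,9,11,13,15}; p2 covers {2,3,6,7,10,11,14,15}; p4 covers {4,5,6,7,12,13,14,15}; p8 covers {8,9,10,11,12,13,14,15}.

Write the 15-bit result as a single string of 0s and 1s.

111100111000101

Place data at non-parity positions: p1 p2 1 p4 0 0 1 p8 1 0 0 0 1 0 1
p1 (pos 1,3,5,7,9,11,13,15): XOR of data positions = 1⊕0⊕1⊕1⊕0⊕1⊕1 = 1
p2 (pos 2,3,6,7,10,11,14,15): XOR of data positions = 1⊕0⊕1⊕0⊕0⊕0⊕1 = 1
p4 (pos 4,5,6,7,12,13,14,15): XOR of data positions = 0⊕0⊕1⊕0⊕1⊕0⊕1 = 1
p8 (pos 8,9,10,11,12,13,14,15): XOR of data positions = 1⊕0⊕0⊕0⊕1⊕0⊕1 = 1
Codeword: 111100111000101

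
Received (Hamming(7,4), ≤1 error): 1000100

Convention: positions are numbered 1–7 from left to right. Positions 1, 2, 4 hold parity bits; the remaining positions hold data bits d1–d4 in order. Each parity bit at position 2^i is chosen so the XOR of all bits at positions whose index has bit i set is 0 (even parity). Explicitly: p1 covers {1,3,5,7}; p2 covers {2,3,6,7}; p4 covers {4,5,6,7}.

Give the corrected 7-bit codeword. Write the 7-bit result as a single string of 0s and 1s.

1001100

s1 (pos 1,3,5,7): 1⊕0⊕1⊕0 = 0
s2 (pos 2,3,6,7): 0⊕0⊕0⊕0 = 0
s4 (pos 4,5,6,7): 0⊕1⊕0⊕0 = 1
Syndrome s4…s1 = 100 → error at position 4.
Flip position 4: 1000100 → 1001100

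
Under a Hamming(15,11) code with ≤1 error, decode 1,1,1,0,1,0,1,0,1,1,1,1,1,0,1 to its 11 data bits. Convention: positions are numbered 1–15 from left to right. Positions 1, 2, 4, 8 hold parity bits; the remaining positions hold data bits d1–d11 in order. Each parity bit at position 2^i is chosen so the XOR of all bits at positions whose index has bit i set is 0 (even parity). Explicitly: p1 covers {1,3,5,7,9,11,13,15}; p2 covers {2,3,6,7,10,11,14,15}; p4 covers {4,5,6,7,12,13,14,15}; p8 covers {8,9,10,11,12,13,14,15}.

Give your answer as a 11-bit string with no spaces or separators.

s1 (pos 1,3,5,7,9,11,13,15): 1⊕1⊕1⊕1⊕1⊕1⊕1⊕1 = 0
s2 (pos 2,3,6,7,10,11,14,15): 1⊕1⊕0⊕1⊕1⊕1⊕0⊕1 = 0
s4 (pos 4,5,6,7,12,13,14,15): 0⊕1⊕0⊕1⊕1⊕1⊕0⊕1 = 1
s8 (pos 8,9,10,11,12,13,14,15): 0⊕1⊕1⊕1⊕1⊕1⊕0⊕1 = 0
Syndrome s8…s1 = 0100 → error at position 4.
Flip position 4: 111010101111101 → 111110101111101
Read data bits from positions 3,5,6,7,9,10,11,12,13,14,15: 11011111101

11011111101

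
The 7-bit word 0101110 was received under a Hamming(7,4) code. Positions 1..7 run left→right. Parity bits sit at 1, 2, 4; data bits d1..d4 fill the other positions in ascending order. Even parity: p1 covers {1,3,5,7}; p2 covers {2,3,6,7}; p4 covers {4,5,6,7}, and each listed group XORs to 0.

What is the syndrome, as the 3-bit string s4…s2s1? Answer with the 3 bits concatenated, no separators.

101

s1 (pos 1,3,5,7): 0⊕0⊕1⊕0 = 1
s2 (pos 2,3,6,7): 1⊕0⊕1⊕0 = 0
s4 (pos 4,5,6,7): 1⊕1⊕1⊕0 = 1
Syndrome s4…s1 = 101 → error at position 5.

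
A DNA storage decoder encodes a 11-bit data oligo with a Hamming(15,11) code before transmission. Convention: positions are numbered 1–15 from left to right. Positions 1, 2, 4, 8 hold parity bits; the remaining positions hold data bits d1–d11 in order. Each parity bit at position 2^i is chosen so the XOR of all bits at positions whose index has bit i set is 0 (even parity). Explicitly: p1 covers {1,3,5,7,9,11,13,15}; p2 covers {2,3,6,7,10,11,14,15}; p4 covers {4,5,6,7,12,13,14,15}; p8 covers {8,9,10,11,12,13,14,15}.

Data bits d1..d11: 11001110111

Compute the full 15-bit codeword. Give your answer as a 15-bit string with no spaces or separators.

Place data at non-parity positions: p1 p2 1 p4 1 0 0 p8 1 1 1 0 1 1 1
p1 (pos 1,3,5,7,9,11,13,15): XOR of data positions = 1⊕1⊕0⊕1⊕1⊕1⊕1 = 0
p2 (pos 2,3,6,7,10,11,14,15): XOR of data positions = 1⊕0⊕0⊕1⊕1⊕1⊕1 = 1
p4 (pos 4,5,6,7,12,13,14,15): XOR of data positions = 1⊕0⊕0⊕0⊕1⊕1⊕1 = 0
p8 (pos 8,9,10,11,12,13,14,15): XOR of data positions = 1⊕1⊕1⊕0⊕1⊕1⊕1 = 0
Codeword: 011010001110111

011010001110111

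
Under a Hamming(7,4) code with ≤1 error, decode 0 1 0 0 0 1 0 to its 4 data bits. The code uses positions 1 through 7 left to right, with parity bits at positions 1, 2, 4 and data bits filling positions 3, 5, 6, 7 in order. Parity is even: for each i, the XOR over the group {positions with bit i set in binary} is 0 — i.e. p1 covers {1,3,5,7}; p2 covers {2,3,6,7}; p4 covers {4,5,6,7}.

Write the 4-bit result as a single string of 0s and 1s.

s1 (pos 1,3,5,7): 0⊕0⊕0⊕0 = 0
s2 (pos 2,3,6,7): 1⊕0⊕1⊕0 = 0
s4 (pos 4,5,6,7): 0⊕0⊕1⊕0 = 1
Syndrome s4…s1 = 100 → error at position 4.
Flip position 4: 0100010 → 0101010
Read data bits from positions 3,5,6,7: 0010

0010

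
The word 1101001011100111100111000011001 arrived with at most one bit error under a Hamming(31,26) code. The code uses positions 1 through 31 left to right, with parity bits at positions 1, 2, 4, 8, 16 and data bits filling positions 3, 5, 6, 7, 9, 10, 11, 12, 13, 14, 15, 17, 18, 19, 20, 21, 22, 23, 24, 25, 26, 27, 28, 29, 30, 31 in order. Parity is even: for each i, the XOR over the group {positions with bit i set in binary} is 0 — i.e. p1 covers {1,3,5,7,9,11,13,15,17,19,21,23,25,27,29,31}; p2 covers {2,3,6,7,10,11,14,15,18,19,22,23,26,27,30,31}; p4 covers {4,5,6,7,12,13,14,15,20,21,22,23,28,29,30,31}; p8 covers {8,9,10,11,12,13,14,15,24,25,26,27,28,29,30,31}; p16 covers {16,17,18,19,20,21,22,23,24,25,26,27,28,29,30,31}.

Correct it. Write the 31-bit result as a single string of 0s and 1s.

1101000011100111100111000011001

s1 (pos 1,3,5,7,9,11,13,15,17,19,21,23,25,27,29,31): 1⊕0⊕0⊕1⊕1⊕1⊕0⊕1⊕1⊕0⊕1⊕0⊕0⊕1⊕0⊕1 = 1
s2 (pos 2,3,6,7,10,11,14,15,18,19,22,23,26,27,30,31): 1⊕0⊕0⊕1⊕1⊕1⊕1⊕1⊕0⊕0⊕1⊕0⊕0⊕1⊕0⊕1 = 1
s4 (pos 4,5,6,7,12,13,14,15,20,21,22,23,28,29,30,31): 1⊕0⊕0⊕1⊕0⊕0⊕1⊕1⊕1⊕1⊕1⊕0⊕1⊕0⊕0⊕1 = 1
s8 (pos 8,9,10,11,12,13,14,15,24,25,26,27,28,29,30,31): 0⊕1⊕1⊕1⊕0⊕0⊕1⊕1⊕0⊕0⊕0⊕1⊕1⊕0⊕0⊕1 = 0
s16 (pos 16,17,18,19,20,21,22,23,24,25,26,27,28,29,30,31): 1⊕1⊕0⊕0⊕1⊕1⊕1⊕0⊕0⊕0⊕0⊕1⊕1⊕0⊕0⊕1 = 0
Syndrome s16…s1 = 00111 → error at position 7.
Flip position 7: 1101001011100111100111000011001 → 1101000011100111100111000011001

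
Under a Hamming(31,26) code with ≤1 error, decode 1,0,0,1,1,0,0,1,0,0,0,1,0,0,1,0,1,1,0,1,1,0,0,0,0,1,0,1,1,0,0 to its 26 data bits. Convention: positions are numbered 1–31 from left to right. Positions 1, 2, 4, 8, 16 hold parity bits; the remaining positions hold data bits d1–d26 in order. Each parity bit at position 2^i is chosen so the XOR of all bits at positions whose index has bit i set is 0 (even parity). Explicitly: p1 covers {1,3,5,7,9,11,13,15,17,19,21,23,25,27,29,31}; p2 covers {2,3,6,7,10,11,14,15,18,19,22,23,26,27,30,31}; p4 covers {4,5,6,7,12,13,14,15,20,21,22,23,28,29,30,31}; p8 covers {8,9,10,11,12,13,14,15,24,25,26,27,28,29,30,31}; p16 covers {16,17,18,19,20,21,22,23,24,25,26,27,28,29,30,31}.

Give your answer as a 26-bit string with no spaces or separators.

s1 (pos 1,3,5,7,9,11,13,15,17,19,21,23,25,27,29,31): 1⊕0⊕1⊕0⊕0⊕0⊕0⊕1⊕1⊕0⊕1⊕0⊕0⊕0⊕1⊕0 = 0
s2 (pos 2,3,6,7,10,11,14,15,18,19,22,23,26,27,30,31): 0⊕0⊕0⊕0⊕0⊕0⊕0⊕1⊕1⊕0⊕0⊕0⊕1⊕0⊕0⊕0 = 1
s4 (pos 4,5,6,7,12,13,14,15,20,21,22,23,28,29,30,31): 1⊕1⊕0⊕0⊕1⊕0⊕0⊕1⊕1⊕1⊕0⊕0⊕1⊕1⊕0⊕0 = 0
s8 (pos 8,9,10,11,12,13,14,15,24,25,26,27,28,29,30,31): 1⊕0⊕0⊕0⊕1⊕0⊕0⊕1⊕0⊕0⊕1⊕0⊕1⊕1⊕0⊕0 = 0
s16 (pos 16,17,18,19,20,21,22,23,24,25,26,27,28,29,30,31): 0⊕1⊕1⊕0⊕1⊕1⊕0⊕0⊕0⊕0⊕1⊕0⊕1⊕1⊕0⊕0 = 1
Syndrome s16…s1 = 10010 → error at position 18.
Flip position 18: 1001100100010010110110000101100 → 1001100100010010100110000101100
Read data bits from positions 3,5,6,7,9,10,11,12,13,14,15,17,18,19,20,21,22,23,24,25,26,27,28,29,30,31: 01000001001100110000101100

01000001001100110000101100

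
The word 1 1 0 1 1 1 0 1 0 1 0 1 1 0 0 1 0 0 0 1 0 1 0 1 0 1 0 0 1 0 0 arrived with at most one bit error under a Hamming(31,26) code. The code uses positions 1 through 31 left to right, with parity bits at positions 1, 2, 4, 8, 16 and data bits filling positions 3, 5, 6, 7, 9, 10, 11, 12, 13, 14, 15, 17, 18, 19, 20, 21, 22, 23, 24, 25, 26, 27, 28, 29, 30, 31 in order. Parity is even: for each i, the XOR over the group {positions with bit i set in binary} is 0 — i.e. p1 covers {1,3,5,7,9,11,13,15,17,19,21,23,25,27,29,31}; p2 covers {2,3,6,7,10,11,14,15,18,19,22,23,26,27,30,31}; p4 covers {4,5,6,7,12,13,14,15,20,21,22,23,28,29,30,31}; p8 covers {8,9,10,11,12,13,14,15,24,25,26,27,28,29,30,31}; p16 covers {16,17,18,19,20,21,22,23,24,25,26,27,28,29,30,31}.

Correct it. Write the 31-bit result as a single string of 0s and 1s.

s1 (pos 1,3,5,7,9,11,13,15,17,19,21,23,25,27,29,31): 1⊕0⊕1⊕0⊕0⊕0⊕1⊕0⊕0⊕0⊕0⊕0⊕0⊕0⊕1⊕0 = 0
s2 (pos 2,3,6,7,10,11,14,15,18,19,22,23,26,27,30,31): 1⊕0⊕1⊕0⊕1⊕0⊕0⊕0⊕0⊕0⊕1⊕0⊕1⊕0⊕0⊕0 = 1
s4 (pos 4,5,6,7,12,13,14,15,20,21,22,23,28,29,30,31): 1⊕1⊕1⊕0⊕1⊕1⊕0⊕0⊕1⊕0⊕1⊕0⊕0⊕1⊕0⊕0 = 0
s8 (pos 8,9,10,11,12,13,14,15,24,25,26,27,28,29,30,31): 1⊕0⊕1⊕0⊕1⊕1⊕0⊕0⊕1⊕0⊕1⊕0⊕0⊕1⊕0⊕0 = 1
s16 (pos 16,17,18,19,20,21,22,23,24,25,26,27,28,29,30,31): 1⊕0⊕0⊕0⊕1⊕0⊕1⊕0⊕1⊕0⊕1⊕0⊕0⊕1⊕0⊕0 = 0
Syndrome s16…s1 = 01010 → error at position 10.
Flip position 10: 1101110101011001000101010100100 → 1101110100011001000101010100100

1101110100011001000101010100100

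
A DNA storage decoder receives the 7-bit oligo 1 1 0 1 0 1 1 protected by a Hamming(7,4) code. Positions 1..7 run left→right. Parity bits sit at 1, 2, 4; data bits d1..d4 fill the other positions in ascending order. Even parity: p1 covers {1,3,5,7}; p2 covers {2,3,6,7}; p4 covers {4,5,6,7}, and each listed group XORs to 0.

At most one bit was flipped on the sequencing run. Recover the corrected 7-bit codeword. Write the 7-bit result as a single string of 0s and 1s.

s1 (pos 1,3,5,7): 1⊕0⊕0⊕1 = 0
s2 (pos 2,3,6,7): 1⊕0⊕1⊕1 = 1
s4 (pos 4,5,6,7): 1⊕0⊕1⊕1 = 1
Syndrome s4…s1 = 110 → error at position 6.
Flip position 6: 1101011 → 1101001

1101001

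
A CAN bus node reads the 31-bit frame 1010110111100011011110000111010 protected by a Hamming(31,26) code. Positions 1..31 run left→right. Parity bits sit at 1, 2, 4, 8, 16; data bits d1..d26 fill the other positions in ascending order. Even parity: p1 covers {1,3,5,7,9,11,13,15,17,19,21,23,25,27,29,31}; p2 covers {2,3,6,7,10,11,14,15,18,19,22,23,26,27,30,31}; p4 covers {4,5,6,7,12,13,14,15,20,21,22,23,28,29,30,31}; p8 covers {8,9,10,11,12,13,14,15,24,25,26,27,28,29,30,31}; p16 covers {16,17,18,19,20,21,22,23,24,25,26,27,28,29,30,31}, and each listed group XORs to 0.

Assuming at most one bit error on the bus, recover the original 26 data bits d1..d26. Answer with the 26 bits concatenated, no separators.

11101110001011110000111110

s1 (pos 1,3,5,7,9,11,13,15,17,19,21,23,25,27,29,31): 1⊕1⊕1⊕0⊕1⊕1⊕0⊕1⊕0⊕1⊕1⊕0⊕0⊕1⊕0⊕0 = 1
s2 (pos 2,3,6,7,10,11,14,15,18,19,22,23,26,27,30,31): 0⊕1⊕1⊕0⊕1⊕1⊕0⊕1⊕1⊕1⊕0⊕0⊕1⊕1⊕1⊕0 = 0
s4 (pos 4,5,6,7,12,13,14,15,20,21,22,23,28,29,30,31): 0⊕1⊕1⊕0⊕0⊕0⊕0⊕1⊕1⊕1⊕0⊕0⊕1⊕0⊕1⊕0 = 1
s8 (pos 8,9,10,11,12,13,14,15,24,25,26,27,28,29,30,31): 1⊕1⊕1⊕1⊕0⊕0⊕0⊕1⊕0⊕0⊕1⊕1⊕1⊕0⊕1⊕0 = 1
s16 (pos 16,17,18,19,20,21,22,23,24,25,26,27,28,29,30,31): 1⊕0⊕1⊕1⊕1⊕1⊕0⊕0⊕0⊕0⊕1⊕1⊕1⊕0⊕1⊕0 = 1
Syndrome s16…s1 = 11101 → error at position 29.
Flip position 29: 1010110111100011011110000111010 → 1010110111100011011110000111110
Read data bits from positions 3,5,6,7,9,10,11,12,13,14,15,17,18,19,20,21,22,23,24,25,26,27,28,29,30,31: 11101110001011110000111110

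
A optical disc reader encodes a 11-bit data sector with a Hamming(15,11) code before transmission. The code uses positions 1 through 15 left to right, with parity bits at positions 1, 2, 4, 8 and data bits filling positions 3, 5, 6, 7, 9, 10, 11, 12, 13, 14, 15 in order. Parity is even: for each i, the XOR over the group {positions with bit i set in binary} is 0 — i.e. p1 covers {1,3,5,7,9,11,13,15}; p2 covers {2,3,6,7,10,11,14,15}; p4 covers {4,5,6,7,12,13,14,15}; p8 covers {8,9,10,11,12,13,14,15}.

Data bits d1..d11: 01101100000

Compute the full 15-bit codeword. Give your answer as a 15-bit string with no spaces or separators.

000011001100000

Place data at non-parity positions: p1 p2 0 p4 1 1 0 p8 1 1 0 0 0 0 0
p1 (pos 1,3,5,7,9,11,13,15): XOR of data positions = 0⊕1⊕0⊕1⊕0⊕0⊕0 = 0
p2 (pos 2,3,6,7,10,11,14,15): XOR of data positions = 0⊕1⊕0⊕1⊕0⊕0⊕0 = 0
p4 (pos 4,5,6,7,12,13,14,15): XOR of data positions = 1⊕1⊕0⊕0⊕0⊕0⊕0 = 0
p8 (pos 8,9,10,11,12,13,14,15): XOR of data positions = 1⊕1⊕0⊕0⊕0⊕0⊕0 = 0
Codeword: 000011001100000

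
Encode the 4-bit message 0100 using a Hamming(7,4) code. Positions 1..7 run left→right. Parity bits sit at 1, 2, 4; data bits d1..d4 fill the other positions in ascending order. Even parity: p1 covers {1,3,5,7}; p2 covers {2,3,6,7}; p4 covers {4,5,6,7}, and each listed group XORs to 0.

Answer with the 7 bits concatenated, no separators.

1001100

Place data at non-parity positions: p1 p2 0 p4 1 0 0
p1 (pos 1,3,5,7): XOR of data positions = 0⊕1⊕0 = 1
p2 (pos 2,3,6,7): XOR of data positions = 0⊕0⊕0 = 0
p4 (pos 4,5,6,7): XOR of data positions = 1⊕0⊕0 = 1
Codeword: 1001100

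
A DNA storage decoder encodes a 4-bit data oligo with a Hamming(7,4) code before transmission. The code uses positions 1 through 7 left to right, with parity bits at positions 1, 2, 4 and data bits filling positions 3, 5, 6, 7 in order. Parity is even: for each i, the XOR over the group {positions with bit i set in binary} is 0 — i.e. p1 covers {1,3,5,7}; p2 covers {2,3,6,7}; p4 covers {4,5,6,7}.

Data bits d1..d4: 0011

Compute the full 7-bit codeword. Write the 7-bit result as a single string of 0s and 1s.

1000011

Place data at non-parity positions: p1 p2 0 p4 0 1 1
p1 (pos 1,3,5,7): XOR of data positions = 0⊕0⊕1 = 1
p2 (pos 2,3,6,7): XOR of data positions = 0⊕1⊕1 = 0
p4 (pos 4,5,6,7): XOR of data positions = 0⊕1⊕1 = 0
Codeword: 1000011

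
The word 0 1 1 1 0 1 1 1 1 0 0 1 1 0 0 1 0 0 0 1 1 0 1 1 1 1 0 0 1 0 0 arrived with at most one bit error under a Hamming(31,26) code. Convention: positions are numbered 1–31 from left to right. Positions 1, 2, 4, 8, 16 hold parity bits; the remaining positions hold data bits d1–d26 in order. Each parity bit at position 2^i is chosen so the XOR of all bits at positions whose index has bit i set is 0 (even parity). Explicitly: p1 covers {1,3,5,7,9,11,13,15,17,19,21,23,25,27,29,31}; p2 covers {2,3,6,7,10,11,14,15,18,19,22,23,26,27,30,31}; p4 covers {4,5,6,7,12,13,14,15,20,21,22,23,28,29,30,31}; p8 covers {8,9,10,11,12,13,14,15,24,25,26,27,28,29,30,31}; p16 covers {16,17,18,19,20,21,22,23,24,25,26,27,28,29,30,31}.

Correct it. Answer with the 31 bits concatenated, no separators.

0110011110011001000110111100100

s1 (pos 1,3,5,7,9,11,13,15,17,19,21,23,25,27,29,31): 0⊕1⊕0⊕1⊕1⊕0⊕1⊕0⊕0⊕0⊕1⊕1⊕1⊕0⊕1⊕0 = 0
s2 (pos 2,3,6,7,10,11,14,15,18,19,22,23,26,27,30,31): 1⊕1⊕1⊕1⊕0⊕0⊕0⊕0⊕0⊕0⊕0⊕1⊕1⊕0⊕0⊕0 = 0
s4 (pos 4,5,6,7,12,13,14,15,20,21,22,23,28,29,30,31): 1⊕0⊕1⊕1⊕1⊕1⊕0⊕0⊕1⊕1⊕0⊕1⊕0⊕1⊕0⊕0 = 1
s8 (pos 8,9,10,11,12,13,14,15,24,25,26,27,28,29,30,31): 1⊕1⊕0⊕0⊕1⊕1⊕0⊕0⊕1⊕1⊕1⊕0⊕0⊕1⊕0⊕0 = 0
s16 (pos 16,17,18,19,20,21,22,23,24,25,26,27,28,29,30,31): 1⊕0⊕0⊕0⊕1⊕1⊕0⊕1⊕1⊕1⊕1⊕0⊕0⊕1⊕0⊕0 = 0
Syndrome s16…s1 = 00100 → error at position 4.
Flip position 4: 0111011110011001000110111100100 → 0110011110011001000110111100100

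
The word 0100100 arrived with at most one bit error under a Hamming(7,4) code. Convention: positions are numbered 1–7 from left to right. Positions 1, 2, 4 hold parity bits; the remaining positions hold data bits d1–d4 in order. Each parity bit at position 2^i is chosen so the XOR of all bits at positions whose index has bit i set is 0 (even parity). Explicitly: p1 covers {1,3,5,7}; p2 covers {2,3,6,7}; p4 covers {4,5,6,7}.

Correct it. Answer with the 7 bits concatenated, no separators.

s1 (pos 1,3,5,7): 0⊕0⊕1⊕0 = 1
s2 (pos 2,3,6,7): 1⊕0⊕0⊕0 = 1
s4 (pos 4,5,6,7): 0⊕1⊕0⊕0 = 1
Syndrome s4…s1 = 111 → error at position 7.
Flip position 7: 0100100 → 0100101

0100101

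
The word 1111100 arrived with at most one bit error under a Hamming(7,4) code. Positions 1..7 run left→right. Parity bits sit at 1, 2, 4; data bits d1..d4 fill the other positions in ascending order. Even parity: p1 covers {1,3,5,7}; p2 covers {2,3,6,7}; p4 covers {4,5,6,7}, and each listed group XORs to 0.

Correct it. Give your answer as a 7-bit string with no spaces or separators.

0111100

s1 (pos 1,3,5,7): 1⊕1⊕1⊕0 = 1
s2 (pos 2,3,6,7): 1⊕1⊕0⊕0 = 0
s4 (pos 4,5,6,7): 1⊕1⊕0⊕0 = 0
Syndrome s4…s1 = 001 → error at position 1.
Flip position 1: 1111100 → 0111100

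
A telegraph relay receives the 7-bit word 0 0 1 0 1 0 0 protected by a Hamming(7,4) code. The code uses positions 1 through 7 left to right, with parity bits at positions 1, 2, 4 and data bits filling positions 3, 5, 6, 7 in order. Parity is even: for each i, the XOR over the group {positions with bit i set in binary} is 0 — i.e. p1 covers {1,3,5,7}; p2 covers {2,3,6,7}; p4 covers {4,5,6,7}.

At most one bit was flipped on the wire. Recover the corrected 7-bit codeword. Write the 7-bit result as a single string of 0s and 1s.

s1 (pos 1,3,5,7): 0⊕1⊕1⊕0 = 0
s2 (pos 2,3,6,7): 0⊕1⊕0⊕0 = 1
s4 (pos 4,5,6,7): 0⊕1⊕0⊕0 = 1
Syndrome s4…s1 = 110 → error at position 6.
Flip position 6: 0010100 → 0010110

0010110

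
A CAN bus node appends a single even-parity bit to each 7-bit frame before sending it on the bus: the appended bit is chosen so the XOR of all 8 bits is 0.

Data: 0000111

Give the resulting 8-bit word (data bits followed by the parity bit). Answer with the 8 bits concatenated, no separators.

XOR of the 7 data bits: 0⊕0⊕0⊕0⊕1⊕1⊕1 = 1
Parity bit = 1 (so all 8 bits XOR to 0).

00001111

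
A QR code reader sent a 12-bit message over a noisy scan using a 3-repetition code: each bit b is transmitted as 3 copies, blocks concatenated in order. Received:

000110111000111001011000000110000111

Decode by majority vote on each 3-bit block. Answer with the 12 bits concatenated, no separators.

011010100101

Block 1 (000): 0 ones → 0
Block 2 (110): 2 ones → 1
Block 3 (111): 3 ones → 1
Block 4 (000): 0 ones → 0
Block 5 (111): 3 ones → 1
Block 6 (001): 1 one → 0
Block 7 (011): 2 ones → 1
Block 8 (000): 0 ones → 0
Block 9 (000): 0 ones → 0
Block 10 (110): 2 ones → 1
Block 11 (000): 0 ones → 0
Block 12 (111): 3 ones → 1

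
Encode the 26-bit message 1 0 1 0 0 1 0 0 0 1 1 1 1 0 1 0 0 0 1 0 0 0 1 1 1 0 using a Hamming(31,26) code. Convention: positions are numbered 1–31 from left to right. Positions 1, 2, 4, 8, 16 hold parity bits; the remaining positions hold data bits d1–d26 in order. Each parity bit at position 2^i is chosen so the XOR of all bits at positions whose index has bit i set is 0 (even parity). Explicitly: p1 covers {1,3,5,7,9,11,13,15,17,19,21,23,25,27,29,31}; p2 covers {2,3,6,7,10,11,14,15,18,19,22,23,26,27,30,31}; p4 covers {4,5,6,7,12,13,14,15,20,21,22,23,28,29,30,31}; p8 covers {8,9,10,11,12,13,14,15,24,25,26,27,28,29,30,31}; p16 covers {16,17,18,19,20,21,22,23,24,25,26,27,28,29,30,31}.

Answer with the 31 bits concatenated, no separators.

0111010101000111110100010001110

Place data at non-parity positions: p1 p2 1 p4 0 1 0 p8 0 1 0 0 0 1 1 p16 1 1 0 1 0 0 0 1 0 0 0 1 1 1 0
p1 (pos 1,3,5,7,9,11,13,15,17,19,21,23,25,27,29,31): XOR of data positions = 1⊕0⊕0⊕0⊕0⊕0⊕1⊕1⊕0⊕0⊕0⊕0⊕0⊕1⊕0 = 0
p2 (pos 2,3,6,7,10,11,14,15,18,19,22,23,26,27,30,31): XOR of data positions = 1⊕1⊕0⊕1⊕0⊕1⊕1⊕1⊕0⊕0⊕0⊕0⊕0⊕1⊕0 = 1
p4 (pos 4,5,6,7,12,13,14,15,20,21,22,23,28,29,30,31): XOR of data positions = 0⊕1⊕0⊕0⊕0⊕1⊕1⊕1⊕0⊕0⊕0⊕1⊕1⊕1⊕0 = 1
p8 (pos 8,9,10,11,12,13,14,15,24,25,26,27,28,29,30,31): XOR of data positions = 0⊕1⊕0⊕0⊕0⊕1⊕1⊕1⊕0⊕0⊕0⊕1⊕1⊕1⊕0 = 1
p16 (pos 16,17,18,19,20,21,22,23,24,25,26,27,28,29,30,31): XOR of data positions = 1⊕1⊕0⊕1⊕0⊕0⊕0⊕1⊕0⊕0⊕0⊕1⊕1⊕1⊕0 = 1
Codeword: 0111010101000111110100010001110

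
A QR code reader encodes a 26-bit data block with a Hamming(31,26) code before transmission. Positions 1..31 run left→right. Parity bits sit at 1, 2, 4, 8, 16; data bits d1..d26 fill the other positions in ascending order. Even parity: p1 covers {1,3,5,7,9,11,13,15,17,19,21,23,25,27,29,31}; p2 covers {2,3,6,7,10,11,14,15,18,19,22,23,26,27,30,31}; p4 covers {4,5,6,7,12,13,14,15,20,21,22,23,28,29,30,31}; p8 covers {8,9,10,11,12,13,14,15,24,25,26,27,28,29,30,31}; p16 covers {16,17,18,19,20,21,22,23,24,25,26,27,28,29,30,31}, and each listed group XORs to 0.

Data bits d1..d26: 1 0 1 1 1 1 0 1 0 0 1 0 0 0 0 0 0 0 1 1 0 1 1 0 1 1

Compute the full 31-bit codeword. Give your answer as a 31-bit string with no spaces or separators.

1011011011010010000000011011011

Place data at non-parity positions: p1 p2 1 p4 0 1 1 p8 1 1 0 1 0 0 1 p16 0 0 0 0 0 0 0 1 1 0 1 1 0 1 1
p1 (pos 1,3,5,7,9,11,13,15,17,19,21,23,25,27,29,31): XOR of data positions = 1⊕0⊕1⊕1⊕0⊕0⊕1⊕0⊕0⊕0⊕0⊕1⊕1⊕0⊕1 = 1
p2 (pos 2,3,6,7,10,11,14,15,18,19,22,23,26,27,30,31): XOR of data positions = 1⊕1⊕1⊕1⊕0⊕0⊕1⊕0⊕0⊕0⊕0⊕0⊕1⊕1⊕1 = 0
p4 (pos 4,5,6,7,12,13,14,15,20,21,22,23,28,29,30,31): XOR of data positions = 0⊕1⊕1⊕1⊕0⊕0⊕1⊕0⊕0⊕0⊕0⊕1⊕0⊕1⊕1 = 1
p8 (pos 8,9,10,11,12,13,14,15,24,25,26,27,28,29,30,31): XOR of data positions = 1⊕1⊕0⊕1⊕0⊕0⊕1⊕1⊕1⊕0⊕1⊕1⊕0⊕1⊕1 = 0
p16 (pos 16,17,18,19,20,21,22,23,24,25,26,27,28,29,30,31): XOR of data positions = 0⊕0⊕0⊕0⊕0⊕0⊕0⊕1⊕1⊕0⊕1⊕1⊕0⊕1⊕1 = 0
Codeword: 1011011011010010000000011011011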